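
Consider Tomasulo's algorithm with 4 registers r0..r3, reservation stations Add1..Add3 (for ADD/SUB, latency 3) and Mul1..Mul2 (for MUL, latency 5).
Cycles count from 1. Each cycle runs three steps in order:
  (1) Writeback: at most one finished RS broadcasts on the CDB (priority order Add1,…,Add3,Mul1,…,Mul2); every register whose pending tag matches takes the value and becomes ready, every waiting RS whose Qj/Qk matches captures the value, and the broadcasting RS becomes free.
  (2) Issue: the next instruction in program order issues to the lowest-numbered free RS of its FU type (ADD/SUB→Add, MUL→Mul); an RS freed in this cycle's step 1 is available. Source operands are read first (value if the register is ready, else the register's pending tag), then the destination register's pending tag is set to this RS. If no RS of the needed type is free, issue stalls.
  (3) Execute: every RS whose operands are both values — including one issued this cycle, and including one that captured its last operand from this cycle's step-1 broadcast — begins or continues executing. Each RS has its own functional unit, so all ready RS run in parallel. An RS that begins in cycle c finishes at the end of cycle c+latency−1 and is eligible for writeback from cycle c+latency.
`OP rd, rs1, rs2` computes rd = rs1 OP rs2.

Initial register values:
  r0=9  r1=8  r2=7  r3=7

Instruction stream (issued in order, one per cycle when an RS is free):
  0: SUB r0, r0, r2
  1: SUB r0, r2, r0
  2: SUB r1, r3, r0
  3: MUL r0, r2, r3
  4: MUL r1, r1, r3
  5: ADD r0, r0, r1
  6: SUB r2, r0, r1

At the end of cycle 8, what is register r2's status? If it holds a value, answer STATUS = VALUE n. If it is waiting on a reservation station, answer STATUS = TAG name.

cycle 1: issue SUB r0<-Add1 // r0:Add1,r1:8,r2:7,r3:7
cycle 2: issue SUB r0<-Add2 // r0:Add2,r1:8,r2:7,r3:7
cycle 3: issue SUB r1<-Add3 // r0:Add2,r1:Add3,r2:7,r3:7
cycle 4: CDB Add1=2; issue MUL r0<-Mul1 // r0:Mul1,r1:Add3,r2:7,r3:7
cycle 5: issue MUL r1<-Mul2 // r0:Mul1,r1:Mul2,r2:7,r3:7
cycle 6: issue ADD r0<-Add1 // r0:Add1,r1:Mul2,r2:7,r3:7
cycle 7: CDB Add2=5; issue SUB r2<-Add2 // r0:Add1,r1:Mul2,r2:Add2,r3:7
cycle 8: - // r0:Add1,r1:Mul2,r2:Add2,r3:7

STATUS = TAG Add2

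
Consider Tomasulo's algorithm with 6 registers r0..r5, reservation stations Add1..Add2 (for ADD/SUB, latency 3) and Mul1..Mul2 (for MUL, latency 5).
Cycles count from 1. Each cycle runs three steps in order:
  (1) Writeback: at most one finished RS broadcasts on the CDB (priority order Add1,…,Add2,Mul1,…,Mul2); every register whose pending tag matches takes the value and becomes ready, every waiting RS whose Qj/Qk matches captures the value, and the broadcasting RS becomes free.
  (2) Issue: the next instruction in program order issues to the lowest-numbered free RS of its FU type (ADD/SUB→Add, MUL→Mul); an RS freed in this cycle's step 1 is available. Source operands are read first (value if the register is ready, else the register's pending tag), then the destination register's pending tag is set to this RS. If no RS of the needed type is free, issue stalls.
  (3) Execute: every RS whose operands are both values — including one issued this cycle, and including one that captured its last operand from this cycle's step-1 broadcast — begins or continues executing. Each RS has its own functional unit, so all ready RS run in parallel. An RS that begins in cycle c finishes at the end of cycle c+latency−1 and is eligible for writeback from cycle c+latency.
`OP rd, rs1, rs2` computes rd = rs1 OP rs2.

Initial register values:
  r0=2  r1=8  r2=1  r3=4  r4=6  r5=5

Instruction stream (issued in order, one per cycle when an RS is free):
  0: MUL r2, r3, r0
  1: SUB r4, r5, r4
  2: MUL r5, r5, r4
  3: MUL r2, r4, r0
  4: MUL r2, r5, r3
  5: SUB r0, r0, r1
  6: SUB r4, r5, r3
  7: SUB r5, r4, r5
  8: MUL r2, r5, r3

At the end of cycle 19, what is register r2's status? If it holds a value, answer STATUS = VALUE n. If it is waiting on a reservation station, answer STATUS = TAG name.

c1: issue MUL r2<-Mul1 | r0:2,r1:8,r2:Mul1,r3:4,r4:6,r5:5
c2: issue SUB r4<-Add1 | r0:2,r1:8,r2:Mul1,r3:4,r4:Add1,r5:5
c3: issue MUL r5<-Mul2 | r0:2,r1:8,r2:Mul1,r3:4,r4:Add1,r5:Mul2
c4: stall | r0:2,r1:8,r2:Mul1,r3:4,r4:Add1,r5:Mul2
c5: CDB Add1=-1; stall | r0:2,r1:8,r2:Mul1,r3:4,r4:-1,r5:Mul2
c6: CDB Mul1=8; issue MUL r2<-Mul1 | r0:2,r1:8,r2:Mul1,r3:4,r4:-1,r5:Mul2
c7: stall | r0:2,r1:8,r2:Mul1,r3:4,r4:-1,r5:Mul2
c8: stall | r0:2,r1:8,r2:Mul1,r3:4,r4:-1,r5:Mul2
c9: stall | r0:2,r1:8,r2:Mul1,r3:4,r4:-1,r5:Mul2
c10: CDB Mul2=-5; issue MUL r2<-Mul2 | r0:2,r1:8,r2:Mul2,r3:4,r4:-1,r5:-5
c11: CDB Mul1=-2; issue SUB r0<-Add1 | r0:Add1,r1:8,r2:Mul2,r3:4,r4:-1,r5:-5
c12: issue SUB r4<-Add2 | r0:Add1,r1:8,r2:Mul2,r3:4,r4:Add2,r5:-5
c13: stall | r0:Add1,r1:8,r2:Mul2,r3:4,r4:Add2,r5:-5
c14: CDB Add1=-6; issue SUB r5<-Add1 | r0:-6,r1:8,r2:Mul2,r3:4,r4:Add2,r5:Add1
c15: CDB Add2=-9; issue MUL r2<-Mul1 | r0:-6,r1:8,r2:Mul1,r3:4,r4:-9,r5:Add1
c16: CDB Mul2=-20 | r0:-6,r1:8,r2:Mul1,r3:4,r4:-9,r5:Add1
c17: - | r0:-6,r1:8,r2:Mul1,r3:4,r4:-9,r5:Add1
c18: CDB Add1=-4 | r0:-6,r1:8,r2:Mul1,r3:4,r4:-9,r5:-4
c19: - | r0:-6,r1:8,r2:Mul1,r3:4,r4:-9,r5:-4

STATUS = TAG Mul1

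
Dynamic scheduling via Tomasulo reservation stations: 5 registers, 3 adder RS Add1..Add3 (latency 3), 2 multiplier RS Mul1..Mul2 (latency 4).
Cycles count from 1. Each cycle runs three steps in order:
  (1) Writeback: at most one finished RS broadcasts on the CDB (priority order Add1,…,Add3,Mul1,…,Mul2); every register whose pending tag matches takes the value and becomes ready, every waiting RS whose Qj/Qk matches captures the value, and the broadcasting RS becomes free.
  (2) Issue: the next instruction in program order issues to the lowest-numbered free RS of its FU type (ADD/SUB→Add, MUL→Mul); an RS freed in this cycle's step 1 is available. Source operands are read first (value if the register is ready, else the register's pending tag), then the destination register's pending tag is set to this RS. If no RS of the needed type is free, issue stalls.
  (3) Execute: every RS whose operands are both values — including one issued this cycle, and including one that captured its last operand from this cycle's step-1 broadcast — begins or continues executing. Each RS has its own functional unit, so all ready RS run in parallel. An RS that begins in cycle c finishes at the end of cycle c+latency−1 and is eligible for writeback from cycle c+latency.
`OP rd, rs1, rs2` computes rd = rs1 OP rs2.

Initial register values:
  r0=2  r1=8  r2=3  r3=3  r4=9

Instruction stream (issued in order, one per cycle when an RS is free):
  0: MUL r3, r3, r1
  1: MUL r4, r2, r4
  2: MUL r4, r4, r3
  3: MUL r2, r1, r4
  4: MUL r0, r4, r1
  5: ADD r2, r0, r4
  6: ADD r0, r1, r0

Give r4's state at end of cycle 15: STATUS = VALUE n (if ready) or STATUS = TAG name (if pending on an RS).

  c1: issue MUL r3<-Mul1  regs: r0:2,r1:8,r2:3,r3:Mul1,r4:9
  c2: issue MUL r4<-Mul2  regs: r0:2,r1:8,r2:3,r3:Mul1,r4:Mul2
  c3: stall  regs: r0:2,r1:8,r2:3,r3:Mul1,r4:Mul2
  c4: stall  regs: r0:2,r1:8,r2:3,r3:Mul1,r4:Mul2
  c5: CDB Mul1=24; issue MUL r4<-Mul1  regs: r0:2,r1:8,r2:3,r3:24,r4:Mul1
  c6: CDB Mul2=27; issue MUL r2<-Mul2  regs: r0:2,r1:8,r2:Mul2,r3:24,r4:Mul1
  c7: stall  regs: r0:2,r1:8,r2:Mul2,r3:24,r4:Mul1
  c8: stall  regs: r0:2,r1:8,r2:Mul2,r3:24,r4:Mul1
  c9: stall  regs: r0:2,r1:8,r2:Mul2,r3:24,r4:Mul1
  c10: CDB Mul1=648; issue MUL r0<-Mul1  regs: r0:Mul1,r1:8,r2:Mul2,r3:24,r4:648
  c11: issue ADD r2<-Add1  regs: r0:Mul1,r1:8,r2:Add1,r3:24,r4:648
  c12: issue ADD r0<-Add2  regs: r0:Add2,r1:8,r2:Add1,r3:24,r4:648
  c13: -  regs: r0:Add2,r1:8,r2:Add1,r3:24,r4:648
  c14: CDB Mul1=5184  regs: r0:Add2,r1:8,r2:Add1,r3:24,r4:648
  c15: CDB Mul2=5184  regs: r0:Add2,r1:8,r2:Add1,r3:24,r4:648

STATUS = VALUE 648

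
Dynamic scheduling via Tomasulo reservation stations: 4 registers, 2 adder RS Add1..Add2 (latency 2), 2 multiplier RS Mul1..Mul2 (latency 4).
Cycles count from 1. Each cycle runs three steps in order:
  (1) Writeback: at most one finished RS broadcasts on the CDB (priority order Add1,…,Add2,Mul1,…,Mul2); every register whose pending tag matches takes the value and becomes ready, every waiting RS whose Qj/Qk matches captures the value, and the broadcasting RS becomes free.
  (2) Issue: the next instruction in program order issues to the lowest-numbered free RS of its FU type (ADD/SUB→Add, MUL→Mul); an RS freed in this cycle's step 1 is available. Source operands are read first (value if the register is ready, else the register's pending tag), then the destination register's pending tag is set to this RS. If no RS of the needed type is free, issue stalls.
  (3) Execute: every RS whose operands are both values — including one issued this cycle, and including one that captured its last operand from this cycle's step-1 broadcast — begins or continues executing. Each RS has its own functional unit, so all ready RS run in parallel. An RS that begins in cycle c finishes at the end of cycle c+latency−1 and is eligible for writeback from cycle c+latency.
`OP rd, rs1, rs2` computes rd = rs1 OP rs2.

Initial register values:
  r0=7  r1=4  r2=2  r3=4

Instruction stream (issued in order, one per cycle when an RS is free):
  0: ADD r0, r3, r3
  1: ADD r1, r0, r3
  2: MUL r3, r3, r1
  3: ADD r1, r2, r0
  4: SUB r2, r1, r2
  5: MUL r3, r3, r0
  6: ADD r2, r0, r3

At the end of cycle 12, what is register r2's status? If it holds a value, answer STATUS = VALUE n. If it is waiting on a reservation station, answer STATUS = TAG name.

STATUS = TAG Add1

  c1: issue ADD r0<-Add1  regs: r0:Add1,r1:4,r2:2,r3:4
  c2: issue ADD r1<-Add2  regs: r0:Add1,r1:Add2,r2:2,r3:4
  c3: CDB Add1=8; issue MUL r3<-Mul1  regs: r0:8,r1:Add2,r2:2,r3:Mul1
  c4: issue ADD r1<-Add1  regs: r0:8,r1:Add1,r2:2,r3:Mul1
  c5: CDB Add2=12; issue SUB r2<-Add2  regs: r0:8,r1:Add1,r2:Add2,r3:Mul1
  c6: CDB Add1=10; issue MUL r3<-Mul2  regs: r0:8,r1:10,r2:Add2,r3:Mul2
  c7: issue ADD r2<-Add1  regs: r0:8,r1:10,r2:Add1,r3:Mul2
  c8: CDB Add2=8  regs: r0:8,r1:10,r2:Add1,r3:Mul2
  c9: CDB Mul1=48  regs: r0:8,r1:10,r2:Add1,r3:Mul2
  c10: -  regs: r0:8,r1:10,r2:Add1,r3:Mul2
  c11: -  regs: r0:8,r1:10,r2:Add1,r3:Mul2
  c12: -  regs: r0:8,r1:10,r2:Add1,r3:Mul2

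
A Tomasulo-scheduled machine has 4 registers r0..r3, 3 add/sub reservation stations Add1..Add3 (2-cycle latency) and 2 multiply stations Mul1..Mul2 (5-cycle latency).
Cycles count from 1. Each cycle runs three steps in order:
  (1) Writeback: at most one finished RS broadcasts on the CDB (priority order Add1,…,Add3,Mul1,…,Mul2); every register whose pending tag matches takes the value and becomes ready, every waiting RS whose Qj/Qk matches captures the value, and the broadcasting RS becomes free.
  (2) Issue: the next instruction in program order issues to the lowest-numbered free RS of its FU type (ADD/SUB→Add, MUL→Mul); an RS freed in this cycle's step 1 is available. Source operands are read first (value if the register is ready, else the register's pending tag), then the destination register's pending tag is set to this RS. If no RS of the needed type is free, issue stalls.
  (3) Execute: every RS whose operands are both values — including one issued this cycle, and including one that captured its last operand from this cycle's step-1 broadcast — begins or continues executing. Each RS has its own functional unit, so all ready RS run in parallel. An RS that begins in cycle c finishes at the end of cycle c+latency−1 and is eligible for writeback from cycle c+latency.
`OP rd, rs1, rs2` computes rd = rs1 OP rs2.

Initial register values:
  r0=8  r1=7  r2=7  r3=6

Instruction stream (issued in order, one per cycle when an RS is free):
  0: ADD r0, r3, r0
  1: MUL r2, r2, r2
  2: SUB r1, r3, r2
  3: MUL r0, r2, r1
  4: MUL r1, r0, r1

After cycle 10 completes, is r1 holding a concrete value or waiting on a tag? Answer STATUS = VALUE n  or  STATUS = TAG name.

STATUS = TAG Mul1

c1: issue ADD r0<-Add1 | r0:Add1,r1:7,r2:7,r3:6
c2: issue MUL r2<-Mul1 | r0:Add1,r1:7,r2:Mul1,r3:6
c3: CDB Add1=14; issue SUB r1<-Add1 | r0:14,r1:Add1,r2:Mul1,r3:6
c4: issue MUL r0<-Mul2 | r0:Mul2,r1:Add1,r2:Mul1,r3:6
c5: stall | r0:Mul2,r1:Add1,r2:Mul1,r3:6
c6: stall | r0:Mul2,r1:Add1,r2:Mul1,r3:6
c7: CDB Mul1=49; issue MUL r1<-Mul1 | r0:Mul2,r1:Mul1,r2:49,r3:6
c8: - | r0:Mul2,r1:Mul1,r2:49,r3:6
c9: CDB Add1=-43 | r0:Mul2,r1:Mul1,r2:49,r3:6
c10: - | r0:Mul2,r1:Mul1,r2:49,r3:6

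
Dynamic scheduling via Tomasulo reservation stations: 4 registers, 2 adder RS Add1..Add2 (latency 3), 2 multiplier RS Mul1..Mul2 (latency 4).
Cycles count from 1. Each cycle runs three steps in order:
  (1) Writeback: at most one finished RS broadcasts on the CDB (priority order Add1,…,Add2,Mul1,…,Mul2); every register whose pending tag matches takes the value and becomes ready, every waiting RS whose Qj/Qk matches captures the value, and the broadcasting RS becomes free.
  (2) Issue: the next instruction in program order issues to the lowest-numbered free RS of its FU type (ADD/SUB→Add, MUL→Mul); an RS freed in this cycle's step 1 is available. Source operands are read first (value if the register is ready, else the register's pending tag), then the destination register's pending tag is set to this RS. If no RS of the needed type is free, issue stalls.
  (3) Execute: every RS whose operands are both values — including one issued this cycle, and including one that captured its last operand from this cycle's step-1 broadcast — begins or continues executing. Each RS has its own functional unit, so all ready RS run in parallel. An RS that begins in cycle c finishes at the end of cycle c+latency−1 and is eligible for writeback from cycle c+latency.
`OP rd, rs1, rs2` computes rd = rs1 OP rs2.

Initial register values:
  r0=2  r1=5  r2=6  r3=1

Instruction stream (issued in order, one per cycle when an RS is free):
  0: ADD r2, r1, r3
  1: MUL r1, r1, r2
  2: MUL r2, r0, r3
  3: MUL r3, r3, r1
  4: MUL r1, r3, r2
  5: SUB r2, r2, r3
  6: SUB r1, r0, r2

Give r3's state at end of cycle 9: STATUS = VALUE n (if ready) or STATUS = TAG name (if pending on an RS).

c1: issue ADD r2<-Add1 | r0:2,r1:5,r2:Add1,r3:1
c2: issue MUL r1<-Mul1 | r0:2,r1:Mul1,r2:Add1,r3:1
c3: issue MUL r2<-Mul2 | r0:2,r1:Mul1,r2:Mul2,r3:1
c4: CDB Add1=6; stall | r0:2,r1:Mul1,r2:Mul2,r3:1
c5: stall | r0:2,r1:Mul1,r2:Mul2,r3:1
c6: stall | r0:2,r1:Mul1,r2:Mul2,r3:1
c7: CDB Mul2=2; issue MUL r3<-Mul2 | r0:2,r1:Mul1,r2:2,r3:Mul2
c8: CDB Mul1=30; issue MUL r1<-Mul1 | r0:2,r1:Mul1,r2:2,r3:Mul2
c9: issue SUB r2<-Add1 | r0:2,r1:Mul1,r2:Add1,r3:Mul2

STATUS = TAG Mul2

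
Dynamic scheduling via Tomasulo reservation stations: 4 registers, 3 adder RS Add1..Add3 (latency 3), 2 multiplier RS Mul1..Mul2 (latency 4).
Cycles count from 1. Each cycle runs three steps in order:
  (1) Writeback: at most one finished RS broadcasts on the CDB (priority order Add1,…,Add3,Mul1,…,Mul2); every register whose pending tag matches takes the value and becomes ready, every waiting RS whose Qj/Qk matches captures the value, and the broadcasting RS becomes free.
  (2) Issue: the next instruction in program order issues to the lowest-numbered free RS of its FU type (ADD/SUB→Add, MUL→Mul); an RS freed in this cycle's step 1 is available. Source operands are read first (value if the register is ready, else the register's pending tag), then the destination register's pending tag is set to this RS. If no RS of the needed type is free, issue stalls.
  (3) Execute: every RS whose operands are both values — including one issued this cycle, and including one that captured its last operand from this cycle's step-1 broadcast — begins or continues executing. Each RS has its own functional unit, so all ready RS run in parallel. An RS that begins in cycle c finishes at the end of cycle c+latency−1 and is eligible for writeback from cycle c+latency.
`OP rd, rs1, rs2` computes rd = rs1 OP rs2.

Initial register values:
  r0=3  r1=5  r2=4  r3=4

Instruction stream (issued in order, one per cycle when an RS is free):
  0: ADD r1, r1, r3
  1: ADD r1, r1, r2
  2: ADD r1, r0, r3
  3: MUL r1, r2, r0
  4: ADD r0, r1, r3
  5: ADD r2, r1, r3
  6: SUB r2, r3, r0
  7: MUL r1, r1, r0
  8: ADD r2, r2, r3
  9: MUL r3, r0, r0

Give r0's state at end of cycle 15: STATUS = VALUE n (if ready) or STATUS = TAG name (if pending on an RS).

c1: issue ADD r1<-Add1 | r0:3,r1:Add1,r2:4,r3:4
c2: issue ADD r1<-Add2 | r0:3,r1:Add2,r2:4,r3:4
c3: issue ADD r1<-Add3 | r0:3,r1:Add3,r2:4,r3:4
c4: CDB Add1=9; issue MUL r1<-Mul1 | r0:3,r1:Mul1,r2:4,r3:4
c5: issue ADD r0<-Add1 | r0:Add1,r1:Mul1,r2:4,r3:4
c6: CDB Add3=7; issue ADD r2<-Add3 | r0:Add1,r1:Mul1,r2:Add3,r3:4
c7: CDB Add2=13; issue SUB r2<-Add2 | r0:Add1,r1:Mul1,r2:Add2,r3:4
c8: CDB Mul1=12; issue MUL r1<-Mul1 | r0:Add1,r1:Mul1,r2:Add2,r3:4
c9: stall | r0:Add1,r1:Mul1,r2:Add2,r3:4
c10: stall | r0:Add1,r1:Mul1,r2:Add2,r3:4
c11: CDB Add1=16; issue ADD r2<-Add1 | r0:16,r1:Mul1,r2:Add1,r3:4
c12: CDB Add3=16; issue MUL r3<-Mul2 | r0:16,r1:Mul1,r2:Add1,r3:Mul2
c13: - | r0:16,r1:Mul1,r2:Add1,r3:Mul2
c14: CDB Add2=-12 | r0:16,r1:Mul1,r2:Add1,r3:Mul2
c15: CDB Mul1=192 | r0:16,r1:192,r2:Add1,r3:Mul2

STATUS = VALUE 16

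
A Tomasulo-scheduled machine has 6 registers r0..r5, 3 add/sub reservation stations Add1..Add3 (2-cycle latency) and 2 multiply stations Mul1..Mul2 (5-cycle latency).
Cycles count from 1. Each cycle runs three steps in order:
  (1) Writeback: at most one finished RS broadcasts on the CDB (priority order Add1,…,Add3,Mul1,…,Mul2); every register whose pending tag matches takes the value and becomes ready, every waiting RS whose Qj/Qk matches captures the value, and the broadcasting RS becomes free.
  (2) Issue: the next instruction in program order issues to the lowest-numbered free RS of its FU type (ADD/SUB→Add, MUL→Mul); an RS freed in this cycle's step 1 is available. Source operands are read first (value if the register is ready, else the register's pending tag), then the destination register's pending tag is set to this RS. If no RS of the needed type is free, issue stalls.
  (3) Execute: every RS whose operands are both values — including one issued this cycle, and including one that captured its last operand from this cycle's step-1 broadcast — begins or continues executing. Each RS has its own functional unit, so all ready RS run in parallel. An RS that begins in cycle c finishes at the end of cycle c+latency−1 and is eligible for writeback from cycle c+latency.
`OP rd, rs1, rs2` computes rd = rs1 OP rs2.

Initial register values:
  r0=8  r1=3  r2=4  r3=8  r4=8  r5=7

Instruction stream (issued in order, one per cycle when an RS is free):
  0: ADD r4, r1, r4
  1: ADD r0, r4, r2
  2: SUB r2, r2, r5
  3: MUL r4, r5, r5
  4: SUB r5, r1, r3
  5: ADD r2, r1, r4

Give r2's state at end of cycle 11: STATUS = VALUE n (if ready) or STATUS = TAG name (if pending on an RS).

STATUS = VALUE 52

cycle 1: issue ADD r4<-Add1 // r0:8,r1:3,r2:4,r3:8,r4:Add1,r5:7
cycle 2: issue ADD r0<-Add2 // r0:Add2,r1:3,r2:4,r3:8,r4:Add1,r5:7
cycle 3: CDB Add1=11; issue SUB r2<-Add1 // r0:Add2,r1:3,r2:Add1,r3:8,r4:11,r5:7
cycle 4: issue MUL r4<-Mul1 // r0:Add2,r1:3,r2:Add1,r3:8,r4:Mul1,r5:7
cycle 5: CDB Add1=-3; issue SUB r5<-Add1 // r0:Add2,r1:3,r2:-3,r3:8,r4:Mul1,r5:Add1
cycle 6: CDB Add2=15; issue ADD r2<-Add2 // r0:15,r1:3,r2:Add2,r3:8,r4:Mul1,r5:Add1
cycle 7: CDB Add1=-5 // r0:15,r1:3,r2:Add2,r3:8,r4:Mul1,r5:-5
cycle 8: - // r0:15,r1:3,r2:Add2,r3:8,r4:Mul1,r5:-5
cycle 9: CDB Mul1=49 // r0:15,r1:3,r2:Add2,r3:8,r4:49,r5:-5
cycle 10: - // r0:15,r1:3,r2:Add2,r3:8,r4:49,r5:-5
cycle 11: CDB Add2=52 // r0:15,r1:3,r2:52,r3:8,r4:49,r5:-5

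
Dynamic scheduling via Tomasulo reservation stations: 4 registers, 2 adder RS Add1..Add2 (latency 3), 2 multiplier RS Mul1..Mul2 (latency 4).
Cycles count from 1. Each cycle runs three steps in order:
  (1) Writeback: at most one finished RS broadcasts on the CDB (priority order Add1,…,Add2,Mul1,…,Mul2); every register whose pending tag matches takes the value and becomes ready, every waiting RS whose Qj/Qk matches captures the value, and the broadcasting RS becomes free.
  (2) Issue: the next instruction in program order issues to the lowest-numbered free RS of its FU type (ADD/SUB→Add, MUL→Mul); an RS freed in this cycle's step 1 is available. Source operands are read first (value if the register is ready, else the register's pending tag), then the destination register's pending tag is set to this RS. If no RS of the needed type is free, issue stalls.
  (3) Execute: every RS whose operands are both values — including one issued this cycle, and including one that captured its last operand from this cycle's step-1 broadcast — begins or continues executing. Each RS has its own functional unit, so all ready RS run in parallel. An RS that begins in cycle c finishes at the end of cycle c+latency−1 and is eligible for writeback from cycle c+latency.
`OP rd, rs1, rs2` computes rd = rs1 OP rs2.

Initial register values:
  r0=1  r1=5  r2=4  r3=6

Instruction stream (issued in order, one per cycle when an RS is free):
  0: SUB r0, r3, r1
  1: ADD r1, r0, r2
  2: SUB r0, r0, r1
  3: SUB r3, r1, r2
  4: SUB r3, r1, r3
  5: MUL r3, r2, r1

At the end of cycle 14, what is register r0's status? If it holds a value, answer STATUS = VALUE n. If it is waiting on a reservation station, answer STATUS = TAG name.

cycle 1: issue SUB r0<-Add1 // r0:Add1,r1:5,r2:4,r3:6
cycle 2: issue ADD r1<-Add2 // r0:Add1,r1:Add2,r2:4,r3:6
cycle 3: stall // r0:Add1,r1:Add2,r2:4,r3:6
cycle 4: CDB Add1=1; issue SUB r0<-Add1 // r0:Add1,r1:Add2,r2:4,r3:6
cycle 5: stall // r0:Add1,r1:Add2,r2:4,r3:6
cycle 6: stall // r0:Add1,r1:Add2,r2:4,r3:6
cycle 7: CDB Add2=5; issue SUB r3<-Add2 // r0:Add1,r1:5,r2:4,r3:Add2
cycle 8: stall // r0:Add1,r1:5,r2:4,r3:Add2
cycle 9: stall // r0:Add1,r1:5,r2:4,r3:Add2
cycle 10: CDB Add1=-4; issue SUB r3<-Add1 // r0:-4,r1:5,r2:4,r3:Add1
cycle 11: CDB Add2=1; issue MUL r3<-Mul1 // r0:-4,r1:5,r2:4,r3:Mul1
cycle 12: - // r0:-4,r1:5,r2:4,r3:Mul1
cycle 13: - // r0:-4,r1:5,r2:4,r3:Mul1
cycle 14: CDB Add1=4 // r0:-4,r1:5,r2:4,r3:Mul1

STATUS = VALUE -4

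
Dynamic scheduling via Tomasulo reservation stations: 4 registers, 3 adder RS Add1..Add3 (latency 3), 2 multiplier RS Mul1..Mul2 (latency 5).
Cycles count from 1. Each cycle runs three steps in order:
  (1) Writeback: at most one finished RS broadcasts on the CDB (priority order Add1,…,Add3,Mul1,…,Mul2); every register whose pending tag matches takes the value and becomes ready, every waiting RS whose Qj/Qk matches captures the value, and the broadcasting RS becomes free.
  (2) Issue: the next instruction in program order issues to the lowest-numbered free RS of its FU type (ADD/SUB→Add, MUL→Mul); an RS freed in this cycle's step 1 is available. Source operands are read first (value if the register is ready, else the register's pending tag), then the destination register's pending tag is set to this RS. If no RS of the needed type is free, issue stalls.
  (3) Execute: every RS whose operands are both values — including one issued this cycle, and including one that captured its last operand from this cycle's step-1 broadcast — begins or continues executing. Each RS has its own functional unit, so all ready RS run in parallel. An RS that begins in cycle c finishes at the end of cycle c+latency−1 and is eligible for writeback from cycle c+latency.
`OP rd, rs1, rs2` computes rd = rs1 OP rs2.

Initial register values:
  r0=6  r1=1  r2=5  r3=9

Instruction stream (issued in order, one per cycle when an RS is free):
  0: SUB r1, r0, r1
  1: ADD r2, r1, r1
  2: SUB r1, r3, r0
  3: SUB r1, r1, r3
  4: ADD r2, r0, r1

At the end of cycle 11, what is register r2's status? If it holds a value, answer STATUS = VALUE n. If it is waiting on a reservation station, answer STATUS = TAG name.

STATUS = TAG Add3

cycle 1: issue SUB r1<-Add1 // r0:6,r1:Add1,r2:5,r3:9
cycle 2: issue ADD r2<-Add2 // r0:6,r1:Add1,r2:Add2,r3:9
cycle 3: issue SUB r1<-Add3 // r0:6,r1:Add3,r2:Add2,r3:9
cycle 4: CDB Add1=5; issue SUB r1<-Add1 // r0:6,r1:Add1,r2:Add2,r3:9
cycle 5: stall // r0:6,r1:Add1,r2:Add2,r3:9
cycle 6: CDB Add3=3; issue ADD r2<-Add3 // r0:6,r1:Add1,r2:Add3,r3:9
cycle 7: CDB Add2=10 // r0:6,r1:Add1,r2:Add3,r3:9
cycle 8: - // r0:6,r1:Add1,r2:Add3,r3:9
cycle 9: CDB Add1=-6 // r0:6,r1:-6,r2:Add3,r3:9
cycle 10: - // r0:6,r1:-6,r2:Add3,r3:9
cycle 11: - // r0:6,r1:-6,r2:Add3,r3:9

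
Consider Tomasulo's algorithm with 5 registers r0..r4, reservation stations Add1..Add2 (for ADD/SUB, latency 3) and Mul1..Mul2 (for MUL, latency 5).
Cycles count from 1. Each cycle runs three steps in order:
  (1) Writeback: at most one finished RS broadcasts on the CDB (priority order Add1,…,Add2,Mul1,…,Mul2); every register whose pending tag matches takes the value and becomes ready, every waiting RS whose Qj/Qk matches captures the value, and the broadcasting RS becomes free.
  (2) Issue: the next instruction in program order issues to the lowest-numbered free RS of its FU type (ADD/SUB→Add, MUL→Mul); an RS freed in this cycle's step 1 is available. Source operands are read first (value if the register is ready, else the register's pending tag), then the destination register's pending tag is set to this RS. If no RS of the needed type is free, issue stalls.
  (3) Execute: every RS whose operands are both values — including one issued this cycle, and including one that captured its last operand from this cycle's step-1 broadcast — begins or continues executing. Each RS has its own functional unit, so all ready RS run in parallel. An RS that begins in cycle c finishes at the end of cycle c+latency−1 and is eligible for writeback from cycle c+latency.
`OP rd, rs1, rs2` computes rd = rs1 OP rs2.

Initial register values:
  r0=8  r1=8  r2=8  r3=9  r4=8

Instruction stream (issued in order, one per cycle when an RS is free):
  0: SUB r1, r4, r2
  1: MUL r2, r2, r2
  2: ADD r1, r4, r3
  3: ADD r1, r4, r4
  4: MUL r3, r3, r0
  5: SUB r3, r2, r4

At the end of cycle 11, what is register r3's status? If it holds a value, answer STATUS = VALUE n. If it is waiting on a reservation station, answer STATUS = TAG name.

STATUS = VALUE 56

c1: issue SUB r1<-Add1 | r0:8,r1:Add1,r2:8,r3:9,r4:8
c2: issue MUL r2<-Mul1 | r0:8,r1:Add1,r2:Mul1,r3:9,r4:8
c3: issue ADD r1<-Add2 | r0:8,r1:Add2,r2:Mul1,r3:9,r4:8
c4: CDB Add1=0; issue ADD r1<-Add1 | r0:8,r1:Add1,r2:Mul1,r3:9,r4:8
c5: issue MUL r3<-Mul2 | r0:8,r1:Add1,r2:Mul1,r3:Mul2,r4:8
c6: CDB Add2=17; issue SUB r3<-Add2 | r0:8,r1:Add1,r2:Mul1,r3:Add2,r4:8
c7: CDB Add1=16 | r0:8,r1:16,r2:Mul1,r3:Add2,r4:8
c8: CDB Mul1=64 | r0:8,r1:16,r2:64,r3:Add2,r4:8
c9: - | r0:8,r1:16,r2:64,r3:Add2,r4:8
c10: CDB Mul2=72 | r0:8,r1:16,r2:64,r3:Add2,r4:8
c11: CDB Add2=56 | r0:8,r1:16,r2:64,r3:56,r4:8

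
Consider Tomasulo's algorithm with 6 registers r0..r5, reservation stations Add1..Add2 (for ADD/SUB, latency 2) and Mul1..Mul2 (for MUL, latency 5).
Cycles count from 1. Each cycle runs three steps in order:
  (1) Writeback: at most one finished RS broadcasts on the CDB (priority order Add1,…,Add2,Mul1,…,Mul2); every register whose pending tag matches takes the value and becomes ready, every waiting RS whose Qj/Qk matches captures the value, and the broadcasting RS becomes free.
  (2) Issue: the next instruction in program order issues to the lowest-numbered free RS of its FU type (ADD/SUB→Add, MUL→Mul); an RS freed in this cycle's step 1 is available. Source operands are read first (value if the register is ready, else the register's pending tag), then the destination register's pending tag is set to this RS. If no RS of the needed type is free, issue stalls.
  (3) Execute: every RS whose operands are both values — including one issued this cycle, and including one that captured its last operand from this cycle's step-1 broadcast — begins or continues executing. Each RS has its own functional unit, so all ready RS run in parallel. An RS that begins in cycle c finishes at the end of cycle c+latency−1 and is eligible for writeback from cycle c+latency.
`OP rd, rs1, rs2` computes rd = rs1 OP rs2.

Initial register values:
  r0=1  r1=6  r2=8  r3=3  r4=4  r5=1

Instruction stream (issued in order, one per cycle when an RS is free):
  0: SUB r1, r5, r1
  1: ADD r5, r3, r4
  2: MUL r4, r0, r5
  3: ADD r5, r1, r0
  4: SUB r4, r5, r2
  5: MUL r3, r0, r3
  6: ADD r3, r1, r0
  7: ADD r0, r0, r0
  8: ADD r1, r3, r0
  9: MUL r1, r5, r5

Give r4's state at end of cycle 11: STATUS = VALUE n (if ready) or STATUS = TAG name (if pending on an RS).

STATUS = VALUE -12

  c1: issue SUB r1<-Add1  regs: r0:1,r1:Add1,r2:8,r3:3,r4:4,r5:1
  c2: issue ADD r5<-Add2  regs: r0:1,r1:Add1,r2:8,r3:3,r4:4,r5:Add2
  c3: CDB Add1=-5; issue MUL r4<-Mul1  regs: r0:1,r1:-5,r2:8,r3:3,r4:Mul1,r5:Add2
  c4: CDB Add2=7; issue ADD r5<-Add1  regs: r0:1,r1:-5,r2:8,r3:3,r4:Mul1,r5:Add1
  c5: issue SUB r4<-Add2  regs: r0:1,r1:-5,r2:8,r3:3,r4:Add2,r5:Add1
  c6: CDB Add1=-4; issue MUL r3<-Mul2  regs: r0:1,r1:-5,r2:8,r3:Mul2,r4:Add2,r5:-4
  c7: issue ADD r3<-Add1  regs: r0:1,r1:-5,r2:8,r3:Add1,r4:Add2,r5:-4
  c8: CDB Add2=-12; issue ADD r0<-Add2  regs: r0:Add2,r1:-5,r2:8,r3:Add1,r4:-12,r5:-4
  c9: CDB Add1=-4; issue ADD r1<-Add1  regs: r0:Add2,r1:Add1,r2:8,r3:-4,r4:-12,r5:-4
  c10: CDB Add2=2; stall  regs: r0:2,r1:Add1,r2:8,r3:-4,r4:-12,r5:-4
  c11: CDB Mul1=7; issue MUL r1<-Mul1  regs: r0:2,r1:Mul1,r2:8,r3:-4,r4:-12,r5:-4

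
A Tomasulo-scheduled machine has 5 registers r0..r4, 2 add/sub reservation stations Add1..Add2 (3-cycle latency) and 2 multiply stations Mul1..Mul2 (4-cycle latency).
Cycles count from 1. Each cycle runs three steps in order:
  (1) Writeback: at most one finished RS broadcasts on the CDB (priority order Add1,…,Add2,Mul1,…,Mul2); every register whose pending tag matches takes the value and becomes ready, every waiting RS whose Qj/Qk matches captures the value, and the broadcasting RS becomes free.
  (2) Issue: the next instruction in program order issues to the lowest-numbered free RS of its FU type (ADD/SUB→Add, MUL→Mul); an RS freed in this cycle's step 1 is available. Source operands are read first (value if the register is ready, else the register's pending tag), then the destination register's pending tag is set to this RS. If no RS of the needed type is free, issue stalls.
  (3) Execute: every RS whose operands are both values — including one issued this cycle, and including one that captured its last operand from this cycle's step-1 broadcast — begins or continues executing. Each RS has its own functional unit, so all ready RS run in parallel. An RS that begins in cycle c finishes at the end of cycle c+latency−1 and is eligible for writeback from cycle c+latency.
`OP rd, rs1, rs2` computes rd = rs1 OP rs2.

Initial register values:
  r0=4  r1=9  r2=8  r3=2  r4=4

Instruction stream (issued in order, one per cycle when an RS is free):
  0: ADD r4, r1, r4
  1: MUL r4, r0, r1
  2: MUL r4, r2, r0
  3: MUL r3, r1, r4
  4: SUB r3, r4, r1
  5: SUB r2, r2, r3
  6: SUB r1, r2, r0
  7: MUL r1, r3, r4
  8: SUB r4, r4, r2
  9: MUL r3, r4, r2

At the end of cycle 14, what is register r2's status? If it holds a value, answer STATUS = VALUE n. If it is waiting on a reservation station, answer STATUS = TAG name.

STATUS = VALUE -15

c1: issue ADD r4<-Add1 | r0:4,r1:9,r2:8,r3:2,r4:Add1
c2: issue MUL r4<-Mul1 | r0:4,r1:9,r2:8,r3:2,r4:Mul1
c3: issue MUL r4<-Mul2 | r0:4,r1:9,r2:8,r3:2,r4:Mul2
c4: CDB Add1=13; stall | r0:4,r1:9,r2:8,r3:2,r4:Mul2
c5: stall | r0:4,r1:9,r2:8,r3:2,r4:Mul2
c6: CDB Mul1=36; issue MUL r3<-Mul1 | r0:4,r1:9,r2:8,r3:Mul1,r4:Mul2
c7: CDB Mul2=32; issue SUB r3<-Add1 | r0:4,r1:9,r2:8,r3:Add1,r4:32
c8: issue SUB r2<-Add2 | r0:4,r1:9,r2:Add2,r3:Add1,r4:32
c9: stall | r0:4,r1:9,r2:Add2,r3:Add1,r4:32
c10: CDB Add1=23; issue SUB r1<-Add1 | r0:4,r1:Add1,r2:Add2,r3:23,r4:32
c11: CDB Mul1=288; issue MUL r1<-Mul1 | r0:4,r1:Mul1,r2:Add2,r3:23,r4:32
c12: stall | r0:4,r1:Mul1,r2:Add2,r3:23,r4:32
c13: CDB Add2=-15; issue SUB r4<-Add2 | r0:4,r1:Mul1,r2:-15,r3:23,r4:Add2
c14: issue MUL r3<-Mul2 | r0:4,r1:Mul1,r2:-15,r3:Mul2,r4:Add2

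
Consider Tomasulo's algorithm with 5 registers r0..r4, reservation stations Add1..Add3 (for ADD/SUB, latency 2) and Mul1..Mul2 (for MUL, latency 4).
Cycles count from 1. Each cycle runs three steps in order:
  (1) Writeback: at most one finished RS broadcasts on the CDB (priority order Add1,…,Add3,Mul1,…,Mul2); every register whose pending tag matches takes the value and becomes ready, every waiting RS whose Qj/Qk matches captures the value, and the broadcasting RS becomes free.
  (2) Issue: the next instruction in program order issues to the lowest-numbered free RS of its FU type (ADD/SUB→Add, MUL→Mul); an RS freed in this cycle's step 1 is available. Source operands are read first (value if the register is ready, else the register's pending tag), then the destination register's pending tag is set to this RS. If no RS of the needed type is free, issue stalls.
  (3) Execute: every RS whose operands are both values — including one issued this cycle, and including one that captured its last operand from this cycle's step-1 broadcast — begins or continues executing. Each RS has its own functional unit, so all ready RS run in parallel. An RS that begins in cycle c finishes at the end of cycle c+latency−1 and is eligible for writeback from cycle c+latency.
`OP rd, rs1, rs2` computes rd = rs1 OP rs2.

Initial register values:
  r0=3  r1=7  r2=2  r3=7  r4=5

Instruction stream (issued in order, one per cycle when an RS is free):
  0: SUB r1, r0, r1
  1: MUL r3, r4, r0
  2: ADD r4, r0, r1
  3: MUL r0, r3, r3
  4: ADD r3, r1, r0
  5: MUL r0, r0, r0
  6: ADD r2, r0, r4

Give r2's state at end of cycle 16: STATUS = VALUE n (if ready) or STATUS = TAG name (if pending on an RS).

cycle 1: issue SUB r1<-Add1 // r0:3,r1:Add1,r2:2,r3:7,r4:5
cycle 2: issue MUL r3<-Mul1 // r0:3,r1:Add1,r2:2,r3:Mul1,r4:5
cycle 3: CDB Add1=-4; issue ADD r4<-Add1 // r0:3,r1:-4,r2:2,r3:Mul1,r4:Add1
cycle 4: issue MUL r0<-Mul2 // r0:Mul2,r1:-4,r2:2,r3:Mul1,r4:Add1
cycle 5: CDB Add1=-1; issue ADD r3<-Add1 // r0:Mul2,r1:-4,r2:2,r3:Add1,r4:-1
cycle 6: CDB Mul1=15; issue MUL r0<-Mul1 // r0:Mul1,r1:-4,r2:2,r3:Add1,r4:-1
cycle 7: issue ADD r2<-Add2 // r0:Mul1,r1:-4,r2:Add2,r3:Add1,r4:-1
cycle 8: - // r0:Mul1,r1:-4,r2:Add2,r3:Add1,r4:-1
cycle 9: - // r0:Mul1,r1:-4,r2:Add2,r3:Add1,r4:-1
cycle 10: CDB Mul2=225 // r0:Mul1,r1:-4,r2:Add2,r3:Add1,r4:-1
cycle 11: - // r0:Mul1,r1:-4,r2:Add2,r3:Add1,r4:-1
cycle 12: CDB Add1=221 // r0:Mul1,r1:-4,r2:Add2,r3:221,r4:-1
cycle 13: - // r0:Mul1,r1:-4,r2:Add2,r3:221,r4:-1
cycle 14: CDB Mul1=50625 // r0:50625,r1:-4,r2:Add2,r3:221,r4:-1
cycle 15: - // r0:50625,r1:-4,r2:Add2,r3:221,r4:-1
cycle 16: CDB Add2=50624 // r0:50625,r1:-4,r2:50624,r3:221,r4:-1

STATUS = VALUE 50624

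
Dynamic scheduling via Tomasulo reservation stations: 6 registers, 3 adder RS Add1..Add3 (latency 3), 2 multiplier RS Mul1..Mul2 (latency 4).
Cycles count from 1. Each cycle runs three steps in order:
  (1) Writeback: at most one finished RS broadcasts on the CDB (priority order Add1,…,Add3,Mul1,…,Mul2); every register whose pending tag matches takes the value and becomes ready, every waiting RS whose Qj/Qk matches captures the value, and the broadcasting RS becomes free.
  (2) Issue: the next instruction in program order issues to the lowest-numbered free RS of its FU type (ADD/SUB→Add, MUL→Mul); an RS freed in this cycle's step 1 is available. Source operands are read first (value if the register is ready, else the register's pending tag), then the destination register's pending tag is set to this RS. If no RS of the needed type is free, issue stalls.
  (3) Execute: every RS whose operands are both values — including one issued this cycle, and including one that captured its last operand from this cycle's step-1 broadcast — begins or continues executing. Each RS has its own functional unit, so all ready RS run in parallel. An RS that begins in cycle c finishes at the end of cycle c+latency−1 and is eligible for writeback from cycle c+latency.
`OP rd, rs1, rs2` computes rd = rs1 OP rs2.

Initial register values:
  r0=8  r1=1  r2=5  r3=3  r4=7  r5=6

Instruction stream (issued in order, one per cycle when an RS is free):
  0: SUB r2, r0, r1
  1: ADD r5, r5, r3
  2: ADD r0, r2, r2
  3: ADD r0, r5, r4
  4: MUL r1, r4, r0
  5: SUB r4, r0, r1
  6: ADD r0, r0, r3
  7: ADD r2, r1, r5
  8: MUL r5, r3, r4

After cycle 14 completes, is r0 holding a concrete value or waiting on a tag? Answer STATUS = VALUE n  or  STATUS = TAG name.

c1: issue SUB r2<-Add1 | r0:8,r1:1,r2:Add1,r3:3,r4:7,r5:6
c2: issue ADD r5<-Add2 | r0:8,r1:1,r2:Add1,r3:3,r4:7,r5:Add2
c3: issue ADD r0<-Add3 | r0:Add3,r1:1,r2:Add1,r3:3,r4:7,r5:Add2
c4: CDB Add1=7; issue ADD r0<-Add1 | r0:Add1,r1:1,r2:7,r3:3,r4:7,r5:Add2
c5: CDB Add2=9; issue MUL r1<-Mul1 | r0:Add1,r1:Mul1,r2:7,r3:3,r4:7,r5:9
c6: issue SUB r4<-Add2 | r0:Add1,r1:Mul1,r2:7,r3:3,r4:Add2,r5:9
c7: CDB Add3=14; issue ADD r0<-Add3 | r0:Add3,r1:Mul1,r2:7,r3:3,r4:Add2,r5:9
c8: CDB Add1=16; issue ADD r2<-Add1 | r0:Add3,r1:Mul1,r2:Add1,r3:3,r4:Add2,r5:9
c9: issue MUL r5<-Mul2 | r0:Add3,r1:Mul1,r2:Add1,r3:3,r4:Add2,r5:Mul2
c10: - | r0:Add3,r1:Mul1,r2:Add1,r3:3,r4:Add2,r5:Mul2
c11: CDB Add3=19 | r0:19,r1:Mul1,r2:Add1,r3:3,r4:Add2,r5:Mul2
c12: CDB Mul1=112 | r0:19,r1:112,r2:Add1,r3:3,r4:Add2,r5:Mul2
c13: - | r0:19,r1:112,r2:Add1,r3:3,r4:Add2,r5:Mul2
c14: - | r0:19,r1:112,r2:Add1,r3:3,r4:Add2,r5:Mul2

STATUS = VALUE 19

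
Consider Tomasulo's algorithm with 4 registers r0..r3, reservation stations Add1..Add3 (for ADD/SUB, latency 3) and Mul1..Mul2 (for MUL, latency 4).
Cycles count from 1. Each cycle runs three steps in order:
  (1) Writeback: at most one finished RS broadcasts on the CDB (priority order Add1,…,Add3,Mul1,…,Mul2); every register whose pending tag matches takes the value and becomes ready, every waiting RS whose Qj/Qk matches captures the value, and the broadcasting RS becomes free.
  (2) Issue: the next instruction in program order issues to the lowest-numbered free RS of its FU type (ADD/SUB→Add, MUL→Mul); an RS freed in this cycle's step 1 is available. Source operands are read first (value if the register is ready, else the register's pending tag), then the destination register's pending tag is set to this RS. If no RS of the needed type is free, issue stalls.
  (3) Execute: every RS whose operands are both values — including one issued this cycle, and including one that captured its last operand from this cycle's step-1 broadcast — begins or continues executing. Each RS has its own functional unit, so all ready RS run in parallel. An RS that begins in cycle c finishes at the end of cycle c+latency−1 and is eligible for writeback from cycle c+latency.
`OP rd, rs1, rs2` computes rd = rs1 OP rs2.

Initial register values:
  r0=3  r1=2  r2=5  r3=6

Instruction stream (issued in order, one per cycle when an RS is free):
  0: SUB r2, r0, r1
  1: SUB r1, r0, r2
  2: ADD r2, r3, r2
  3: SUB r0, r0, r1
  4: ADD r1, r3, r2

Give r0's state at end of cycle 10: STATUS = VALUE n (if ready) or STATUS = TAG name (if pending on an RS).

STATUS = VALUE 1

  c1: issue SUB r2<-Add1  regs: r0:3,r1:2,r2:Add1,r3:6
  c2: issue SUB r1<-Add2  regs: r0:3,r1:Add2,r2:Add1,r3:6
  c3: issue ADD r2<-Add3  regs: r0:3,r1:Add2,r2:Add3,r3:6
  c4: CDB Add1=1; issue SUB r0<-Add1  regs: r0:Add1,r1:Add2,r2:Add3,r3:6
  c5: stall  regs: r0:Add1,r1:Add2,r2:Add3,r3:6
  c6: stall  regs: r0:Add1,r1:Add2,r2:Add3,r3:6
  c7: CDB Add2=2; issue ADD r1<-Add2  regs: r0:Add1,r1:Add2,r2:Add3,r3:6
  c8: CDB Add3=7  regs: r0:Add1,r1:Add2,r2:7,r3:6
  c9: -  regs: r0:Add1,r1:Add2,r2:7,r3:6
  c10: CDB Add1=1  regs: r0:1,r1:Add2,r2:7,r3:6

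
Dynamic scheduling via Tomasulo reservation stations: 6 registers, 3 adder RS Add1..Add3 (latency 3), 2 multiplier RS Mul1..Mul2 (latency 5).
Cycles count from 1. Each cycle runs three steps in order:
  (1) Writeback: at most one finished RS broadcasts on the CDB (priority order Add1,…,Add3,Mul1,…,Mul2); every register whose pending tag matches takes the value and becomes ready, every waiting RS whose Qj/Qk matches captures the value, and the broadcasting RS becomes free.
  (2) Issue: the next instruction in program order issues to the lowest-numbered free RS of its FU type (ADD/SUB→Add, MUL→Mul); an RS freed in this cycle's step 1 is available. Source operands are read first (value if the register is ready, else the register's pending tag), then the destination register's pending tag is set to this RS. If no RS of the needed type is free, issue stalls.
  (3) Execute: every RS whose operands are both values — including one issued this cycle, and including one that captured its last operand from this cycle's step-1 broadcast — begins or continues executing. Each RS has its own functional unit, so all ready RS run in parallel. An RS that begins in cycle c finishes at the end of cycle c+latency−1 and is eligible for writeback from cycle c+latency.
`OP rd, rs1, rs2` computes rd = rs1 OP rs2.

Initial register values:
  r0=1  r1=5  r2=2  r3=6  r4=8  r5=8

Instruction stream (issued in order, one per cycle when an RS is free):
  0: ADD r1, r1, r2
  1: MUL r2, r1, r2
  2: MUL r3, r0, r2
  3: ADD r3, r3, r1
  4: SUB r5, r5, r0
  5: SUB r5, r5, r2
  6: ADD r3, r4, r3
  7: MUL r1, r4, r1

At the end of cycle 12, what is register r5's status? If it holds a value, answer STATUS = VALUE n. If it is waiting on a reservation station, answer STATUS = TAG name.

cycle 1: issue ADD r1<-Add1 // r0:1,r1:Add1,r2:2,r3:6,r4:8,r5:8
cycle 2: issue MUL r2<-Mul1 // r0:1,r1:Add1,r2:Mul1,r3:6,r4:8,r5:8
cycle 3: issue MUL r3<-Mul2 // r0:1,r1:Add1,r2:Mul1,r3:Mul2,r4:8,r5:8
cycle 4: CDB Add1=7; issue ADD r3<-Add1 // r0:1,r1:7,r2:Mul1,r3:Add1,r4:8,r5:8
cycle 5: issue SUB r5<-Add2 // r0:1,r1:7,r2:Mul1,r3:Add1,r4:8,r5:Add2
cycle 6: issue SUB r5<-Add3 // r0:1,r1:7,r2:Mul1,r3:Add1,r4:8,r5:Add3
cycle 7: stall // r0:1,r1:7,r2:Mul1,r3:Add1,r4:8,r5:Add3
cycle 8: CDB Add2=7; issue ADD r3<-Add2 // r0:1,r1:7,r2:Mul1,r3:Add2,r4:8,r5:Add3
cycle 9: CDB Mul1=14; issue MUL r1<-Mul1 // r0:1,r1:Mul1,r2:14,r3:Add2,r4:8,r5:Add3
cycle 10: - // r0:1,r1:Mul1,r2:14,r3:Add2,r4:8,r5:Add3
cycle 11: - // r0:1,r1:Mul1,r2:14,r3:Add2,r4:8,r5:Add3
cycle 12: CDB Add3=-7 // r0:1,r1:Mul1,r2:14,r3:Add2,r4:8,r5:-7

STATUS = VALUE -7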